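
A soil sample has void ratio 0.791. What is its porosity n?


Using the relation n = e / (1 + e)
n = 0.791 / (1 + 0.791)
n = 0.791 / 1.791
n = 0.4417


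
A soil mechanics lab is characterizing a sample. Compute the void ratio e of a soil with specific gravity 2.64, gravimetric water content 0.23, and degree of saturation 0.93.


Result: 0.6529

Derivation:
Using the relation e = Gs * w / S
e = 2.64 * 0.23 / 0.93
e = 0.6529


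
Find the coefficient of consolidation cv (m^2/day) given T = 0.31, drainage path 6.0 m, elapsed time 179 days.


Using cv = T * H_dr^2 / t
H_dr^2 = 6.0^2 = 36.0
cv = 0.31 * 36.0 / 179
cv = 0.06235 m^2/day


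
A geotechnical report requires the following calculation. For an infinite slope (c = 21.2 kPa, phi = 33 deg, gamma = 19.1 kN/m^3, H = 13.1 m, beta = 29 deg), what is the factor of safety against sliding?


Result: 1.371

Derivation:
Using Fs = c / (gamma*H*sin(beta)*cos(beta)) + tan(phi)/tan(beta)
Cohesion contribution = 21.2 / (19.1*13.1*sin(29)*cos(29))
Cohesion contribution = 0.199821
Friction contribution = tan(33)/tan(29) = 1.17156
Fs = 0.199821 + 1.17156
Fs = 1.371


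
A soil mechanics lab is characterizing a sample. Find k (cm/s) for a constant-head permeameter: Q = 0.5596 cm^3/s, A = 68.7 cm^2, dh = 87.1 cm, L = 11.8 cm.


Result: 0.001104 cm/s

Derivation:
Compute hydraulic gradient:
i = dh / L = 87.1 / 11.8 = 7.38136
Then apply Darcy's law:
k = Q / (A * i)
k = 0.5596 / (68.7 * 7.38136)
k = 0.5596 / 507.099
k = 0.001104 cm/s


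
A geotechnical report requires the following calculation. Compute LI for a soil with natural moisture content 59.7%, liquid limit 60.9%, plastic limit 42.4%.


Result: 0.935

Derivation:
First compute the plasticity index:
PI = LL - PL = 60.9 - 42.4 = 18.5
Then compute the liquidity index:
LI = (w - PL) / PI
LI = (59.7 - 42.4) / 18.5
LI = 0.935


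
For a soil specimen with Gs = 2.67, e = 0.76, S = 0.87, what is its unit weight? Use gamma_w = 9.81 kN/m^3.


Using gamma = gamma_w * (Gs + S*e) / (1 + e)
Numerator: Gs + S*e = 2.67 + 0.87*0.76 = 3.3312
Denominator: 1 + e = 1 + 0.76 = 1.76
gamma = 9.81 * 3.3312 / 1.76
gamma = 18.568 kN/m^3


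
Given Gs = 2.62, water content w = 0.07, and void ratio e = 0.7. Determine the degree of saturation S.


Using S = Gs * w / e
S = 2.62 * 0.07 / 0.7
S = 0.262


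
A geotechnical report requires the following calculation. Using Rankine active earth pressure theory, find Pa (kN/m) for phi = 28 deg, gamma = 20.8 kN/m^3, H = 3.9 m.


Compute active earth pressure coefficient:
Ka = tan^2(45 - phi/2) = tan^2(31.0) = 0.361033
Compute active force:
Pa = 0.5 * Ka * gamma * H^2
Pa = 0.5 * 0.361033 * 20.8 * 3.9^2
Pa = 57.11 kN/m


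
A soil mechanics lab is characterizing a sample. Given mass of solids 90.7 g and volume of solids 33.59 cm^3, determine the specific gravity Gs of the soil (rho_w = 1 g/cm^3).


Using Gs = m_s / (V_s * rho_w)
Since rho_w = 1 g/cm^3:
Gs = 90.7 / 33.59
Gs = 2.7


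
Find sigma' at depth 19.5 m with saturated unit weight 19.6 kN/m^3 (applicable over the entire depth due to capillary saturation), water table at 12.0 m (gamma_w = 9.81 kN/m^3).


Total stress = gamma_sat * depth
sigma = 19.6 * 19.5 = 382.2 kPa
Pore water pressure u = gamma_w * (depth - d_wt)
u = 9.81 * (19.5 - 12.0) = 73.575 kPa
Effective stress = sigma - u
sigma' = 382.2 - 73.575 = 308.63 kPa


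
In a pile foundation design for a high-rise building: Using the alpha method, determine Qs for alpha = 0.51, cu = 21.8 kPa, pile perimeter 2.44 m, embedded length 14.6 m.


Using Qs = alpha * cu * perimeter * L
Qs = 0.51 * 21.8 * 2.44 * 14.6
Qs = 396.07 kN


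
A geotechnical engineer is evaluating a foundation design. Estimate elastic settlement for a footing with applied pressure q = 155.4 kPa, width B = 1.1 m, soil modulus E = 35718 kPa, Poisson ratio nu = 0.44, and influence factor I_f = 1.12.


Using Se = q * B * (1 - nu^2) * I_f / E
1 - nu^2 = 1 - 0.44^2 = 0.8064
Se = 155.4 * 1.1 * 0.8064 * 1.12 / 35718
Se = 0.004322 m
Convert to mm: Se = 0.004322 * 1000 = 4.322 mm


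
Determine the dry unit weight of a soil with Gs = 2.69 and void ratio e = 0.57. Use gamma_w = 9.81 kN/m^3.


Using gamma_d = Gs * gamma_w / (1 + e)
gamma_d = 2.69 * 9.81 / (1 + 0.57)
gamma_d = 2.69 * 9.81 / 1.57
gamma_d = 16.808 kN/m^3


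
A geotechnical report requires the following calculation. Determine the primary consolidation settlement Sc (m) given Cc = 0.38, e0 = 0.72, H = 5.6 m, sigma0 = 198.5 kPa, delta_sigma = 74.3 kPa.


Using Sc = Cc * H / (1 + e0) * log10((sigma0 + delta_sigma) / sigma0)
Stress ratio = (198.5 + 74.3) / 198.5 = 1.37431
log10(1.37431) = 0.138084
Cc * H / (1 + e0) = 0.38 * 5.6 / (1 + 0.72) = 1.23721
Sc = 1.23721 * 0.138084
Sc = 0.1708 m


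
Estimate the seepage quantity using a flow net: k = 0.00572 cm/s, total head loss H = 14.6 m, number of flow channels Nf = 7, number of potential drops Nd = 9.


Result: 0.0006495 m^3/s per m

Derivation:
Convert k to m/s for unit consistency with H:
k = 0.00572 cm/s = 0.00572 / 100 m/s = 5.72e-05 m/s
Using q = k * H * Nf / Nd
Nf / Nd = 7 / 9 = 0.7778
q = 5.72e-05 * 14.6 * 0.7778
q = 0.0006495 m^3/s per m


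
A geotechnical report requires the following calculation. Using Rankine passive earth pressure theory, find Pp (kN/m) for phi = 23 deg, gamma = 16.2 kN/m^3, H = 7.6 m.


Result: 1067.94 kN/m

Derivation:
Compute passive earth pressure coefficient:
Kp = tan^2(45 + phi/2) = tan^2(56.5) = 2.282623
Compute passive force:
Pp = 0.5 * Kp * gamma * H^2
Pp = 0.5 * 2.282623 * 16.2 * 7.6^2
Pp = 1067.94 kN/m


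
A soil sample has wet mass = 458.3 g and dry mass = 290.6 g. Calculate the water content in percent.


Result: 57.71 %

Derivation:
Using w = (m_wet - m_dry) / m_dry * 100
m_wet - m_dry = 458.3 - 290.6 = 167.7 g
w = 167.7 / 290.6 * 100
w = 57.71 %


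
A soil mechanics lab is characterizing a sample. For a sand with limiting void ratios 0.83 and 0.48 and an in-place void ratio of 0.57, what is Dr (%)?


Result: 74.29 %

Derivation:
Using Dr = (e_max - e) / (e_max - e_min) * 100
e_max - e = 0.83 - 0.57 = 0.26
e_max - e_min = 0.83 - 0.48 = 0.35
Dr = 0.26 / 0.35 * 100
Dr = 74.29 %


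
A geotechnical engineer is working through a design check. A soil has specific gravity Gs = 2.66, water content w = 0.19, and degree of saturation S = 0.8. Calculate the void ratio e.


Using the relation e = Gs * w / S
e = 2.66 * 0.19 / 0.8
e = 0.6318


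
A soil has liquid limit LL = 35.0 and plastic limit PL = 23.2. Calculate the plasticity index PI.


Result: 11.8

Derivation:
Using PI = LL - PL
PI = 35.0 - 23.2
PI = 11.8


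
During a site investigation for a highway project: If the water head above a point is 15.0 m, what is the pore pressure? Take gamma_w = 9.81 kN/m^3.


Result: 147.15 kPa

Derivation:
Using u = gamma_w * h_w
u = 9.81 * 15.0
u = 147.15 kPa


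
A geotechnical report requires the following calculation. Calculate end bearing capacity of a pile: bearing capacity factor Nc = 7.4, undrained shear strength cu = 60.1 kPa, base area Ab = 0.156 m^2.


Using Qb = Nc * cu * Ab
Qb = 7.4 * 60.1 * 0.156
Qb = 69.38 kN


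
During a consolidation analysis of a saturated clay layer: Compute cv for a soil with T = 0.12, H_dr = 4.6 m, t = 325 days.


Using cv = T * H_dr^2 / t
H_dr^2 = 4.6^2 = 21.16
cv = 0.12 * 21.16 / 325
cv = 0.00781 m^2/day


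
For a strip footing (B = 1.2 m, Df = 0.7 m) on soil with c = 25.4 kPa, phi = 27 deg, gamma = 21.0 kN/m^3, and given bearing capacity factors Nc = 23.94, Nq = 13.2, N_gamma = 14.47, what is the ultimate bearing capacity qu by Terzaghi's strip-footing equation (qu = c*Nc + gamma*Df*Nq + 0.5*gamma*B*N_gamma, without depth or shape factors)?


Result: 984.44 kPa

Derivation:
Compute qu = c*Nc + gamma*Df*Nq + 0.5*gamma*B*N_gamma
Term 1: 25.4 * 23.94 = 608.076
Term 2: 21.0 * 0.7 * 13.2 = 194.04
Term 3: 0.5 * 21.0 * 1.2 * 14.47 = 182.322
qu = 608.076 + 194.04 + 182.322
qu = 984.44 kPa


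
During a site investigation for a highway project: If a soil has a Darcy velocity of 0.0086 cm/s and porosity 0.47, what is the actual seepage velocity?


Result: 0.0183 cm/s

Derivation:
Using v_s = v_d / n
v_s = 0.0086 / 0.47
v_s = 0.0183 cm/s


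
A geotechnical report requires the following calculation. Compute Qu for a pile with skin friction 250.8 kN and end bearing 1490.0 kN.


Using Qu = Qf + Qb
Qu = 250.8 + 1490.0
Qu = 1740.8 kN


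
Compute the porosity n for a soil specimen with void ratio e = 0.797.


Using the relation n = e / (1 + e)
n = 0.797 / (1 + 0.797)
n = 0.797 / 1.797
n = 0.4435


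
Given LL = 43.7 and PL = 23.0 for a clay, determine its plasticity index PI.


Using PI = LL - PL
PI = 43.7 - 23.0
PI = 20.7


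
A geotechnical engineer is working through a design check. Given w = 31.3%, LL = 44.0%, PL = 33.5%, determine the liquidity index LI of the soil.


First compute the plasticity index:
PI = LL - PL = 44.0 - 33.5 = 10.5
Then compute the liquidity index:
LI = (w - PL) / PI
LI = (31.3 - 33.5) / 10.5
LI = -0.21


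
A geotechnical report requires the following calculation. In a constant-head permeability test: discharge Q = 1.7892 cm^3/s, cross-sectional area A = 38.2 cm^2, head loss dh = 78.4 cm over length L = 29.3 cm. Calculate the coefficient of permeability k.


Result: 0.017504 cm/s

Derivation:
Compute hydraulic gradient:
i = dh / L = 78.4 / 29.3 = 2.67577
Then apply Darcy's law:
k = Q / (A * i)
k = 1.7892 / (38.2 * 2.67577)
k = 1.7892 / 102.214
k = 0.017504 cm/s


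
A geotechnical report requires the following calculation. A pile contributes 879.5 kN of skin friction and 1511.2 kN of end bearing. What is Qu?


Result: 2390.7 kN

Derivation:
Using Qu = Qf + Qb
Qu = 879.5 + 1511.2
Qu = 2390.7 kN


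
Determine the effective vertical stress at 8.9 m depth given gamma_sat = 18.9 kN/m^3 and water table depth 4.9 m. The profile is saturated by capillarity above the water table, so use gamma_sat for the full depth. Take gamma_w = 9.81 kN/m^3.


Total stress = gamma_sat * depth
sigma = 18.9 * 8.9 = 168.21 kPa
Pore water pressure u = gamma_w * (depth - d_wt)
u = 9.81 * (8.9 - 4.9) = 39.24 kPa
Effective stress = sigma - u
sigma' = 168.21 - 39.24 = 128.97 kPa


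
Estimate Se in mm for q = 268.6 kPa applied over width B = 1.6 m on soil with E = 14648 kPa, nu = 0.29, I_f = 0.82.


Using Se = q * B * (1 - nu^2) * I_f / E
1 - nu^2 = 1 - 0.29^2 = 0.9159
Se = 268.6 * 1.6 * 0.9159 * 0.82 / 14648
Se = 0.022035 m
Convert to mm: Se = 0.022035 * 1000 = 22.035 mm


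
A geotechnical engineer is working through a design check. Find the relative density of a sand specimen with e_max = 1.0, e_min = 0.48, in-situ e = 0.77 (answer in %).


Result: 44.23 %

Derivation:
Using Dr = (e_max - e) / (e_max - e_min) * 100
e_max - e = 1.0 - 0.77 = 0.23
e_max - e_min = 1.0 - 0.48 = 0.52
Dr = 0.23 / 0.52 * 100
Dr = 44.23 %


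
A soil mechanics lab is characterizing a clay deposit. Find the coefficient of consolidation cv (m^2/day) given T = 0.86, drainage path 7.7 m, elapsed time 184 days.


Using cv = T * H_dr^2 / t
H_dr^2 = 7.7^2 = 59.29
cv = 0.86 * 59.29 / 184
cv = 0.27712 m^2/day


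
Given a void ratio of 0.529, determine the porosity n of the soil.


Using the relation n = e / (1 + e)
n = 0.529 / (1 + 0.529)
n = 0.529 / 1.529
n = 0.346


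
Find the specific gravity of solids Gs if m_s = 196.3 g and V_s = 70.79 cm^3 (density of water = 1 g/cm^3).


Using Gs = m_s / (V_s * rho_w)
Since rho_w = 1 g/cm^3:
Gs = 196.3 / 70.79
Gs = 2.773


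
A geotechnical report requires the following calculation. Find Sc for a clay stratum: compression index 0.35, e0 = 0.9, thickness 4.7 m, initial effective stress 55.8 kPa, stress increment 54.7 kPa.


Using Sc = Cc * H / (1 + e0) * log10((sigma0 + delta_sigma) / sigma0)
Stress ratio = (55.8 + 54.7) / 55.8 = 1.98029
log10(1.98029) = 0.296728
Cc * H / (1 + e0) = 0.35 * 4.7 / (1 + 0.9) = 0.865789
Sc = 0.865789 * 0.296728
Sc = 0.2569 m


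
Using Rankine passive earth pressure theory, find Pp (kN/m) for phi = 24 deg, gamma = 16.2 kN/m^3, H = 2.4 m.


Compute passive earth pressure coefficient:
Kp = tan^2(45 + phi/2) = tan^2(57.0) = 2.371184
Compute passive force:
Pp = 0.5 * Kp * gamma * H^2
Pp = 0.5 * 2.371184 * 16.2 * 2.4^2
Pp = 110.63 kN/m


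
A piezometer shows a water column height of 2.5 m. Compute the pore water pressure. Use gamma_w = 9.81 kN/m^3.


Using u = gamma_w * h_w
u = 9.81 * 2.5
u = 24.53 kPa


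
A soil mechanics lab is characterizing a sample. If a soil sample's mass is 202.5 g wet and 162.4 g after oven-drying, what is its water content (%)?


Result: 24.69 %

Derivation:
Using w = (m_wet - m_dry) / m_dry * 100
m_wet - m_dry = 202.5 - 162.4 = 40.1 g
w = 40.1 / 162.4 * 100
w = 24.69 %


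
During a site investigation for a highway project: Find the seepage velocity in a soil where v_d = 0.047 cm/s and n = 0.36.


Using v_s = v_d / n
v_s = 0.047 / 0.36
v_s = 0.13056 cm/s


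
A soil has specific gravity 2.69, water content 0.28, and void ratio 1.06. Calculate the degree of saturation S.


Using S = Gs * w / e
S = 2.69 * 0.28 / 1.06
S = 0.7106


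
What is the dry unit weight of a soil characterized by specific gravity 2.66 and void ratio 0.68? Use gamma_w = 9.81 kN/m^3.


Using gamma_d = Gs * gamma_w / (1 + e)
gamma_d = 2.66 * 9.81 / (1 + 0.68)
gamma_d = 2.66 * 9.81 / 1.68
gamma_d = 15.533 kN/m^3


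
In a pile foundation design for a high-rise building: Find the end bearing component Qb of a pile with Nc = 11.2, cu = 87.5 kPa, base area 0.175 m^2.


Result: 171.5 kN

Derivation:
Using Qb = Nc * cu * Ab
Qb = 11.2 * 87.5 * 0.175
Qb = 171.5 kN


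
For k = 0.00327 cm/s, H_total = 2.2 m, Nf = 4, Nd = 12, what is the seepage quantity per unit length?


Convert k to m/s for unit consistency with H:
k = 0.00327 cm/s = 0.00327 / 100 m/s = 3.27e-05 m/s
Using q = k * H * Nf / Nd
Nf / Nd = 4 / 12 = 0.3333
q = 3.27e-05 * 2.2 * 0.3333
q = 2.398e-05 m^3/s per m


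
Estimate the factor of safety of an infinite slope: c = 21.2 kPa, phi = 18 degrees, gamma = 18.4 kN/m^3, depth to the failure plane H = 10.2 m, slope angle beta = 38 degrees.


Using Fs = c / (gamma*H*sin(beta)*cos(beta)) + tan(phi)/tan(beta)
Cohesion contribution = 21.2 / (18.4*10.2*sin(38)*cos(38))
Cohesion contribution = 0.232833
Friction contribution = tan(18)/tan(38) = 0.415878
Fs = 0.232833 + 0.415878
Fs = 0.649


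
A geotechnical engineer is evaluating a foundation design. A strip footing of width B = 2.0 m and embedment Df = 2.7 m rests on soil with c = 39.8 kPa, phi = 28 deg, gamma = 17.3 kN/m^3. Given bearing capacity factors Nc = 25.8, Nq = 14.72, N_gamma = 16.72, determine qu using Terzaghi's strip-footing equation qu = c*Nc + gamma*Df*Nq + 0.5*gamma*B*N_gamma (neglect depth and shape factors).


Result: 2003.67 kPa

Derivation:
Compute qu = c*Nc + gamma*Df*Nq + 0.5*gamma*B*N_gamma
Term 1: 39.8 * 25.8 = 1026.84
Term 2: 17.3 * 2.7 * 14.72 = 687.5712
Term 3: 0.5 * 17.3 * 2.0 * 16.72 = 289.256
qu = 1026.84 + 687.5712 + 289.256
qu = 2003.67 kPa


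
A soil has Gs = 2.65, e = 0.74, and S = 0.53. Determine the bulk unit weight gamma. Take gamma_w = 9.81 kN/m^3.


Result: 17.152 kN/m^3

Derivation:
Using gamma = gamma_w * (Gs + S*e) / (1 + e)
Numerator: Gs + S*e = 2.65 + 0.53*0.74 = 3.0422
Denominator: 1 + e = 1 + 0.74 = 1.74
gamma = 9.81 * 3.0422 / 1.74
gamma = 17.152 kN/m^3


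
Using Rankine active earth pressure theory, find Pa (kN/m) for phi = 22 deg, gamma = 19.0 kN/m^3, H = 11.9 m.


Result: 612.06 kN/m

Derivation:
Compute active earth pressure coefficient:
Ka = tan^2(45 - phi/2) = tan^2(34.0) = 0.454962
Compute active force:
Pa = 0.5 * Ka * gamma * H^2
Pa = 0.5 * 0.454962 * 19.0 * 11.9^2
Pa = 612.06 kN/m


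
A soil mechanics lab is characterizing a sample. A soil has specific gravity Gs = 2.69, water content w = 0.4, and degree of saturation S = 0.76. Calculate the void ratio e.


Using the relation e = Gs * w / S
e = 2.69 * 0.4 / 0.76
e = 1.4158


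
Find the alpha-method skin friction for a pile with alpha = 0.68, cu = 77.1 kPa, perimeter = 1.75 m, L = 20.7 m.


Using Qs = alpha * cu * perimeter * L
Qs = 0.68 * 77.1 * 1.75 * 20.7
Qs = 1899.2 kN


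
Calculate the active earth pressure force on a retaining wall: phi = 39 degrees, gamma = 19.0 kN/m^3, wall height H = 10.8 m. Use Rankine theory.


Compute active earth pressure coefficient:
Ka = tan^2(45 - phi/2) = tan^2(25.5) = 0.227506
Compute active force:
Pa = 0.5 * Ka * gamma * H^2
Pa = 0.5 * 0.227506 * 19.0 * 10.8^2
Pa = 252.09 kN/m


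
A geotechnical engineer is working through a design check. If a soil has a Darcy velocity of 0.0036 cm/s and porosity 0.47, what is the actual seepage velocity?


Using v_s = v_d / n
v_s = 0.0036 / 0.47
v_s = 0.00766 cm/s


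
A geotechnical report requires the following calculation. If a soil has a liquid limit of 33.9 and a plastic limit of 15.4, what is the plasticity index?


Result: 18.5

Derivation:
Using PI = LL - PL
PI = 33.9 - 15.4
PI = 18.5


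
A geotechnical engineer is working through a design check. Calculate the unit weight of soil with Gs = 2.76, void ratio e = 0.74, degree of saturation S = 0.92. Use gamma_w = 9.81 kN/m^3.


Using gamma = gamma_w * (Gs + S*e) / (1 + e)
Numerator: Gs + S*e = 2.76 + 0.92*0.74 = 3.4408
Denominator: 1 + e = 1 + 0.74 = 1.74
gamma = 9.81 * 3.4408 / 1.74
gamma = 19.399 kN/m^3


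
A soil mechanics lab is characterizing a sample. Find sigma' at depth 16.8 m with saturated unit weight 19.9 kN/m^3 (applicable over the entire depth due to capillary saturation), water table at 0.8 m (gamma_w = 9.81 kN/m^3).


Result: 177.36 kPa

Derivation:
Total stress = gamma_sat * depth
sigma = 19.9 * 16.8 = 334.32 kPa
Pore water pressure u = gamma_w * (depth - d_wt)
u = 9.81 * (16.8 - 0.8) = 156.96 kPa
Effective stress = sigma - u
sigma' = 334.32 - 156.96 = 177.36 kPa


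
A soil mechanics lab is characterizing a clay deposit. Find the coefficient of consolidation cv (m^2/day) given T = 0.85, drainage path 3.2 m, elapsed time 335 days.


Using cv = T * H_dr^2 / t
H_dr^2 = 3.2^2 = 10.24
cv = 0.85 * 10.24 / 335
cv = 0.02598 m^2/day


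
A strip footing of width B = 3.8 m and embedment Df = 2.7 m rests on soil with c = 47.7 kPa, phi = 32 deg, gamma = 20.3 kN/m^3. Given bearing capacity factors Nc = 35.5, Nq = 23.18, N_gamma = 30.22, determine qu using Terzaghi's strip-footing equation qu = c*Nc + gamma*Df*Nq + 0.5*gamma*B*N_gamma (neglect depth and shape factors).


Compute qu = c*Nc + gamma*Df*Nq + 0.5*gamma*B*N_gamma
Term 1: 47.7 * 35.5 = 1693.35
Term 2: 20.3 * 2.7 * 23.18 = 1270.4958
Term 3: 0.5 * 20.3 * 3.8 * 30.22 = 1165.5854
qu = 1693.35 + 1270.4958 + 1165.5854
qu = 4129.43 kPa


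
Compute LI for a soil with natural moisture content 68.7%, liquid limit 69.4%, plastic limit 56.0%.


First compute the plasticity index:
PI = LL - PL = 69.4 - 56.0 = 13.4
Then compute the liquidity index:
LI = (w - PL) / PI
LI = (68.7 - 56.0) / 13.4
LI = 0.948


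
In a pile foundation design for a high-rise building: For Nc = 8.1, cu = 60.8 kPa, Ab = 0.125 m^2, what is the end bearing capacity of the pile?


Using Qb = Nc * cu * Ab
Qb = 8.1 * 60.8 * 0.125
Qb = 61.56 kN


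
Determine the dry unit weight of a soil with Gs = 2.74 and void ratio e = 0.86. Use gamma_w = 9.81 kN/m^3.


Using gamma_d = Gs * gamma_w / (1 + e)
gamma_d = 2.74 * 9.81 / (1 + 0.86)
gamma_d = 2.74 * 9.81 / 1.86
gamma_d = 14.451 kN/m^3


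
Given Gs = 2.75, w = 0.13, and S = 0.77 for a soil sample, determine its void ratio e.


Using the relation e = Gs * w / S
e = 2.75 * 0.13 / 0.77
e = 0.4643


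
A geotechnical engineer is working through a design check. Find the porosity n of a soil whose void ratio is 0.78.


Using the relation n = e / (1 + e)
n = 0.78 / (1 + 0.78)
n = 0.78 / 1.78
n = 0.4382


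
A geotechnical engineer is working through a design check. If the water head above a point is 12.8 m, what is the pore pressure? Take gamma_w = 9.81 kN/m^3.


Using u = gamma_w * h_w
u = 9.81 * 12.8
u = 125.57 kPa


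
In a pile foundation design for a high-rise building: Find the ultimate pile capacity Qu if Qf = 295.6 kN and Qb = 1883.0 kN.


Using Qu = Qf + Qb
Qu = 295.6 + 1883.0
Qu = 2178.6 kN


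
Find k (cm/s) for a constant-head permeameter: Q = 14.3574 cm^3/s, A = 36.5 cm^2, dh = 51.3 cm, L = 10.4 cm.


Compute hydraulic gradient:
i = dh / L = 51.3 / 10.4 = 4.93269
Then apply Darcy's law:
k = Q / (A * i)
k = 14.3574 / (36.5 * 4.93269)
k = 14.3574 / 180.043
k = 0.079744 cm/s


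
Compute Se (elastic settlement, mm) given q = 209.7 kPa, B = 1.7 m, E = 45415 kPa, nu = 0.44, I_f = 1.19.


Using Se = q * B * (1 - nu^2) * I_f / E
1 - nu^2 = 1 - 0.44^2 = 0.8064
Se = 209.7 * 1.7 * 0.8064 * 1.19 / 45415
Se = 0.007533 m
Convert to mm: Se = 0.007533 * 1000 = 7.533 mm


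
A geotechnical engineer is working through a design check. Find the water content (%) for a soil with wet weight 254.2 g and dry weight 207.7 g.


Using w = (m_wet - m_dry) / m_dry * 100
m_wet - m_dry = 254.2 - 207.7 = 46.5 g
w = 46.5 / 207.7 * 100
w = 22.39 %


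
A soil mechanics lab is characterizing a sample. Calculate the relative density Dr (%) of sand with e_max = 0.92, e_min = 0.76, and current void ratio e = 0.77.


Using Dr = (e_max - e) / (e_max - e_min) * 100
e_max - e = 0.92 - 0.77 = 0.15
e_max - e_min = 0.92 - 0.76 = 0.16
Dr = 0.15 / 0.16 * 100
Dr = 93.75 %


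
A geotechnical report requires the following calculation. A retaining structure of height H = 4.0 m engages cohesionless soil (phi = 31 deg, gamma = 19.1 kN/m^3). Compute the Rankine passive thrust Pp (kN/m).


Compute passive earth pressure coefficient:
Kp = tan^2(45 + phi/2) = tan^2(60.5) = 3.124035
Compute passive force:
Pp = 0.5 * Kp * gamma * H^2
Pp = 0.5 * 3.124035 * 19.1 * 4.0^2
Pp = 477.35 kN/m


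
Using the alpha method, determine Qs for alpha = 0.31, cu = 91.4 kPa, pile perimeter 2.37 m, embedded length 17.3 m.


Using Qs = alpha * cu * perimeter * L
Qs = 0.31 * 91.4 * 2.37 * 17.3
Qs = 1161.72 kN


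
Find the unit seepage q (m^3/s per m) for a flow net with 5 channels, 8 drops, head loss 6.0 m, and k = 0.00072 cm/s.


Convert k to m/s for unit consistency with H:
k = 0.00072 cm/s = 0.00072 / 100 m/s = 7.2e-06 m/s
Using q = k * H * Nf / Nd
Nf / Nd = 5 / 8 = 0.625
q = 7.2e-06 * 6.0 * 0.625
q = 2.7e-05 m^3/s per m


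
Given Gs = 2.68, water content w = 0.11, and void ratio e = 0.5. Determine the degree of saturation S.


Using S = Gs * w / e
S = 2.68 * 0.11 / 0.5
S = 0.5896


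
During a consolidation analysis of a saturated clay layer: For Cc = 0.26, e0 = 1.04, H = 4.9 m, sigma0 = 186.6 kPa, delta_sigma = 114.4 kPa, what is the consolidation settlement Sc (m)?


Using Sc = Cc * H / (1 + e0) * log10((sigma0 + delta_sigma) / sigma0)
Stress ratio = (186.6 + 114.4) / 186.6 = 1.61308
log10(1.61308) = 0.207655
Cc * H / (1 + e0) = 0.26 * 4.9 / (1 + 1.04) = 0.62451
Sc = 0.62451 * 0.207655
Sc = 0.1297 m


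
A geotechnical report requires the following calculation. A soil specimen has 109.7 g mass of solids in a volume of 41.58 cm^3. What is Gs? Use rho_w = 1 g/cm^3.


Using Gs = m_s / (V_s * rho_w)
Since rho_w = 1 g/cm^3:
Gs = 109.7 / 41.58
Gs = 2.638


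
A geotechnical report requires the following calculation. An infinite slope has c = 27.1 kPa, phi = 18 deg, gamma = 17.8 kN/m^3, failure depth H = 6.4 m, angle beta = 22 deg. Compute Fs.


Using Fs = c / (gamma*H*sin(beta)*cos(beta)) + tan(phi)/tan(beta)
Cohesion contribution = 27.1 / (17.8*6.4*sin(22)*cos(22))
Cohesion contribution = 0.684901
Friction contribution = tan(18)/tan(22) = 0.804204
Fs = 0.684901 + 0.804204
Fs = 1.489


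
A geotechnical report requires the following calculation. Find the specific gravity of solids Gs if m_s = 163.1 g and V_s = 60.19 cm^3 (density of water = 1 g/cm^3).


Result: 2.71

Derivation:
Using Gs = m_s / (V_s * rho_w)
Since rho_w = 1 g/cm^3:
Gs = 163.1 / 60.19
Gs = 2.71


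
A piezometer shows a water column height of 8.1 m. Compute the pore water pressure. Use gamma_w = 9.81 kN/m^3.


Using u = gamma_w * h_w
u = 9.81 * 8.1
u = 79.46 kPa


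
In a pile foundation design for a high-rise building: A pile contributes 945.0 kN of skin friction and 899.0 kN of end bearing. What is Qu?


Using Qu = Qf + Qb
Qu = 945.0 + 899.0
Qu = 1844.0 kN


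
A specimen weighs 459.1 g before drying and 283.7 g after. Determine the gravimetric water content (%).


Result: 61.83 %

Derivation:
Using w = (m_wet - m_dry) / m_dry * 100
m_wet - m_dry = 459.1 - 283.7 = 175.4 g
w = 175.4 / 283.7 * 100
w = 61.83 %


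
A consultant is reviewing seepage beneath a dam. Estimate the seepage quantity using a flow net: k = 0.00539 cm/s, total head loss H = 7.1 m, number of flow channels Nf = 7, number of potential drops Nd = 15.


Convert k to m/s for unit consistency with H:
k = 0.00539 cm/s = 0.00539 / 100 m/s = 5.39e-05 m/s
Using q = k * H * Nf / Nd
Nf / Nd = 7 / 15 = 0.4667
q = 5.39e-05 * 7.1 * 0.4667
q = 0.0001786 m^3/s per m


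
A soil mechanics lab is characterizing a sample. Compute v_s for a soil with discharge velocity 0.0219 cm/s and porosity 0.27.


Result: 0.08111 cm/s

Derivation:
Using v_s = v_d / n
v_s = 0.0219 / 0.27
v_s = 0.08111 cm/s


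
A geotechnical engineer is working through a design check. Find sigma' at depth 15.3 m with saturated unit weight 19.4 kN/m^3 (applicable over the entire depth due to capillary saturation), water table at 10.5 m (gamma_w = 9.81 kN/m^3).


Total stress = gamma_sat * depth
sigma = 19.4 * 15.3 = 296.82 kPa
Pore water pressure u = gamma_w * (depth - d_wt)
u = 9.81 * (15.3 - 10.5) = 47.088 kPa
Effective stress = sigma - u
sigma' = 296.82 - 47.088 = 249.73 kPa


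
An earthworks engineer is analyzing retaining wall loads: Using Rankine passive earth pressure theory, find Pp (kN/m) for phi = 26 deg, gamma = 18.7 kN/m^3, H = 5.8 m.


Compute passive earth pressure coefficient:
Kp = tan^2(45 + phi/2) = tan^2(58.0) = 2.561071
Compute passive force:
Pp = 0.5 * Kp * gamma * H^2
Pp = 0.5 * 2.561071 * 18.7 * 5.8^2
Pp = 805.54 kN/m


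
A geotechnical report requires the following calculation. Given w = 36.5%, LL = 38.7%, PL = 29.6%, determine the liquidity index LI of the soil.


Result: 0.758

Derivation:
First compute the plasticity index:
PI = LL - PL = 38.7 - 29.6 = 9.1
Then compute the liquidity index:
LI = (w - PL) / PI
LI = (36.5 - 29.6) / 9.1
LI = 0.758


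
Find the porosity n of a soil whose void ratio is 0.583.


Result: 0.3683

Derivation:
Using the relation n = e / (1 + e)
n = 0.583 / (1 + 0.583)
n = 0.583 / 1.583
n = 0.3683


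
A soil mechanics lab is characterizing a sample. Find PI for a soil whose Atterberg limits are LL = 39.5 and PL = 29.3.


Result: 10.2

Derivation:
Using PI = LL - PL
PI = 39.5 - 29.3
PI = 10.2


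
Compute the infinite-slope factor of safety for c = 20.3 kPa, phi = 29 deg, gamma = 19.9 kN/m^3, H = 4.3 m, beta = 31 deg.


Using Fs = c / (gamma*H*sin(beta)*cos(beta)) + tan(phi)/tan(beta)
Cohesion contribution = 20.3 / (19.9*4.3*sin(31)*cos(31))
Cohesion contribution = 0.537365
Friction contribution = tan(29)/tan(31) = 0.922525
Fs = 0.537365 + 0.922525
Fs = 1.46


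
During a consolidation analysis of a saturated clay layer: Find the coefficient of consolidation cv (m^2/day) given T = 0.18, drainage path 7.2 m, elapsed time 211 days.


Using cv = T * H_dr^2 / t
H_dr^2 = 7.2^2 = 51.84
cv = 0.18 * 51.84 / 211
cv = 0.04422 m^2/day


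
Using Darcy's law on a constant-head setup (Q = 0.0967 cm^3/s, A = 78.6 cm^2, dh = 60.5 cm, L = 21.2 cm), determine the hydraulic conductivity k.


Result: 0.000431 cm/s

Derivation:
Compute hydraulic gradient:
i = dh / L = 60.5 / 21.2 = 2.85377
Then apply Darcy's law:
k = Q / (A * i)
k = 0.0967 / (78.6 * 2.85377)
k = 0.0967 / 224.307
k = 0.000431 cm/s


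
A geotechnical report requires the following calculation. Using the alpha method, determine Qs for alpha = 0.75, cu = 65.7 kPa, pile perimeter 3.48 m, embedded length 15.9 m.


Using Qs = alpha * cu * perimeter * L
Qs = 0.75 * 65.7 * 3.48 * 15.9
Qs = 2726.48 kN


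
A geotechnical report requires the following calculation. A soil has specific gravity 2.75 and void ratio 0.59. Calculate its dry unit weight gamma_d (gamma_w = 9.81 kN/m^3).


Result: 16.967 kN/m^3

Derivation:
Using gamma_d = Gs * gamma_w / (1 + e)
gamma_d = 2.75 * 9.81 / (1 + 0.59)
gamma_d = 2.75 * 9.81 / 1.59
gamma_d = 16.967 kN/m^3


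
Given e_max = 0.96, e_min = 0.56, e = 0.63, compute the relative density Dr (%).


Using Dr = (e_max - e) / (e_max - e_min) * 100
e_max - e = 0.96 - 0.63 = 0.33
e_max - e_min = 0.96 - 0.56 = 0.4
Dr = 0.33 / 0.4 * 100
Dr = 82.5 %


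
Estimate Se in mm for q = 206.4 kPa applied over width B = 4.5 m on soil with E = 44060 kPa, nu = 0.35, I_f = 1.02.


Using Se = q * B * (1 - nu^2) * I_f / E
1 - nu^2 = 1 - 0.35^2 = 0.8775
Se = 206.4 * 4.5 * 0.8775 * 1.02 / 44060
Se = 0.018868 m
Convert to mm: Se = 0.018868 * 1000 = 18.868 mm


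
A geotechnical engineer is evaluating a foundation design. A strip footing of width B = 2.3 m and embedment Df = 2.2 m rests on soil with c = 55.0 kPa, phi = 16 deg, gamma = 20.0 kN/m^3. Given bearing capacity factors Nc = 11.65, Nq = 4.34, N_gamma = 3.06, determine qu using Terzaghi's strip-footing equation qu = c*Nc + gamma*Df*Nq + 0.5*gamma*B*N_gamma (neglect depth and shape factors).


Compute qu = c*Nc + gamma*Df*Nq + 0.5*gamma*B*N_gamma
Term 1: 55.0 * 11.65 = 640.75
Term 2: 20.0 * 2.2 * 4.34 = 190.96
Term 3: 0.5 * 20.0 * 2.3 * 3.06 = 70.38
qu = 640.75 + 190.96 + 70.38
qu = 902.09 kPa


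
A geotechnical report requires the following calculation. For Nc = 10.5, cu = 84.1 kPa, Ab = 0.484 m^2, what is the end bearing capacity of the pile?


Using Qb = Nc * cu * Ab
Qb = 10.5 * 84.1 * 0.484
Qb = 427.4 kN


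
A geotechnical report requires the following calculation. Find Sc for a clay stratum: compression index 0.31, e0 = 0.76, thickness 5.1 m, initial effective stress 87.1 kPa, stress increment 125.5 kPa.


Using Sc = Cc * H / (1 + e0) * log10((sigma0 + delta_sigma) / sigma0)
Stress ratio = (87.1 + 125.5) / 87.1 = 2.44087
log10(2.44087) = 0.387545
Cc * H / (1 + e0) = 0.31 * 5.1 / (1 + 0.76) = 0.898295
Sc = 0.898295 * 0.387545
Sc = 0.3481 m


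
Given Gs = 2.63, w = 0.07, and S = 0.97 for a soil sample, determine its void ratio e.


Using the relation e = Gs * w / S
e = 2.63 * 0.07 / 0.97
e = 0.1898


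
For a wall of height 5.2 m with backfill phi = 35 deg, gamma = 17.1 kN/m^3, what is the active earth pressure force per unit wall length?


Compute active earth pressure coefficient:
Ka = tan^2(45 - phi/2) = tan^2(27.5) = 0.27099
Compute active force:
Pa = 0.5 * Ka * gamma * H^2
Pa = 0.5 * 0.27099 * 17.1 * 5.2^2
Pa = 62.65 kN/m


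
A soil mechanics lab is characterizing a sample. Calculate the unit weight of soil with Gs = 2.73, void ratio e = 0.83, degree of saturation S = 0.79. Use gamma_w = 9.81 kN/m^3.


Using gamma = gamma_w * (Gs + S*e) / (1 + e)
Numerator: Gs + S*e = 2.73 + 0.79*0.83 = 3.3857
Denominator: 1 + e = 1 + 0.83 = 1.83
gamma = 9.81 * 3.3857 / 1.83
gamma = 18.15 kN/m^3


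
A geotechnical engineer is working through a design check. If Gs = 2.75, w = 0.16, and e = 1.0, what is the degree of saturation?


Using S = Gs * w / e
S = 2.75 * 0.16 / 1.0
S = 0.44


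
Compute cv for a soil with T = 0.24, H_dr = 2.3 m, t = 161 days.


Result: 0.00789 m^2/day

Derivation:
Using cv = T * H_dr^2 / t
H_dr^2 = 2.3^2 = 5.29
cv = 0.24 * 5.29 / 161
cv = 0.00789 m^2/day


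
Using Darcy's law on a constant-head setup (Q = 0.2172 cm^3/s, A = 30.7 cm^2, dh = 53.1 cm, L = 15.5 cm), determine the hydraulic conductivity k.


Result: 0.002065 cm/s

Derivation:
Compute hydraulic gradient:
i = dh / L = 53.1 / 15.5 = 3.42581
Then apply Darcy's law:
k = Q / (A * i)
k = 0.2172 / (30.7 * 3.42581)
k = 0.2172 / 105.172
k = 0.002065 cm/s


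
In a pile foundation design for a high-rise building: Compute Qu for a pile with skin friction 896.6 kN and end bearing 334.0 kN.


Using Qu = Qf + Qb
Qu = 896.6 + 334.0
Qu = 1230.6 kN


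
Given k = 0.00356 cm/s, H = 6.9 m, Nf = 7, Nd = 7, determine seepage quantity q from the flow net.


Result: 0.0002456 m^3/s per m

Derivation:
Convert k to m/s for unit consistency with H:
k = 0.00356 cm/s = 0.00356 / 100 m/s = 3.56e-05 m/s
Using q = k * H * Nf / Nd
Nf / Nd = 7 / 7 = 1.0
q = 3.56e-05 * 6.9 * 1.0
q = 0.0002456 m^3/s per m


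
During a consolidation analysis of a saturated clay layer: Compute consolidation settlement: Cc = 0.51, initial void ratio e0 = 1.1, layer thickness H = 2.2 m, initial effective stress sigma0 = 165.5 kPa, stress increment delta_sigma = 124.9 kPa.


Using Sc = Cc * H / (1 + e0) * log10((sigma0 + delta_sigma) / sigma0)
Stress ratio = (165.5 + 124.9) / 165.5 = 1.75468
log10(1.75468) = 0.244199
Cc * H / (1 + e0) = 0.51 * 2.2 / (1 + 1.1) = 0.534286
Sc = 0.534286 * 0.244199
Sc = 0.1305 m


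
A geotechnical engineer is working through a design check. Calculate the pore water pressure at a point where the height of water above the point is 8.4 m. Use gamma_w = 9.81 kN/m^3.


Using u = gamma_w * h_w
u = 9.81 * 8.4
u = 82.4 kPa


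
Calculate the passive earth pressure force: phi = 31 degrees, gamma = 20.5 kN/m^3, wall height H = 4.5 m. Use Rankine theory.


Compute passive earth pressure coefficient:
Kp = tan^2(45 + phi/2) = tan^2(60.5) = 3.124035
Compute passive force:
Pp = 0.5 * Kp * gamma * H^2
Pp = 0.5 * 3.124035 * 20.5 * 4.5^2
Pp = 648.43 kN/m


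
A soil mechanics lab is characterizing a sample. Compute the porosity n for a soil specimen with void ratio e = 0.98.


Using the relation n = e / (1 + e)
n = 0.98 / (1 + 0.98)
n = 0.98 / 1.98
n = 0.4949


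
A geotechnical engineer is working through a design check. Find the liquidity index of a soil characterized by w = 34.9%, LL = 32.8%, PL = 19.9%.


Result: 1.163

Derivation:
First compute the plasticity index:
PI = LL - PL = 32.8 - 19.9 = 12.9
Then compute the liquidity index:
LI = (w - PL) / PI
LI = (34.9 - 19.9) / 12.9
LI = 1.163


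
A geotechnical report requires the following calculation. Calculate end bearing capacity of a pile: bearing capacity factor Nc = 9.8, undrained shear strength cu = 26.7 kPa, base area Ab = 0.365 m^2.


Using Qb = Nc * cu * Ab
Qb = 9.8 * 26.7 * 0.365
Qb = 95.51 kN


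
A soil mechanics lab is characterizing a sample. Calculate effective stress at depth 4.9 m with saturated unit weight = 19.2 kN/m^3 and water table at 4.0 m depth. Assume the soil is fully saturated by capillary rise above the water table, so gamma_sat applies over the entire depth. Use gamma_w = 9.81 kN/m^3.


Total stress = gamma_sat * depth
sigma = 19.2 * 4.9 = 94.08 kPa
Pore water pressure u = gamma_w * (depth - d_wt)
u = 9.81 * (4.9 - 4.0) = 8.829 kPa
Effective stress = sigma - u
sigma' = 94.08 - 8.829 = 85.25 kPa


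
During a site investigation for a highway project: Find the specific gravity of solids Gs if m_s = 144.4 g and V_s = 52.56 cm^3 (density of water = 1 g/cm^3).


Using Gs = m_s / (V_s * rho_w)
Since rho_w = 1 g/cm^3:
Gs = 144.4 / 52.56
Gs = 2.747


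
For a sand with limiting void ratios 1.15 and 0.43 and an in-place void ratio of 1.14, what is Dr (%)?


Using Dr = (e_max - e) / (e_max - e_min) * 100
e_max - e = 1.15 - 1.14 = 0.01
e_max - e_min = 1.15 - 0.43 = 0.72
Dr = 0.01 / 0.72 * 100
Dr = 1.39 %


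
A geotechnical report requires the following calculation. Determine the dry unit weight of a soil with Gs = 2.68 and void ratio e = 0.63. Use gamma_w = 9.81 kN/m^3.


Result: 16.129 kN/m^3

Derivation:
Using gamma_d = Gs * gamma_w / (1 + e)
gamma_d = 2.68 * 9.81 / (1 + 0.63)
gamma_d = 2.68 * 9.81 / 1.63
gamma_d = 16.129 kN/m^3


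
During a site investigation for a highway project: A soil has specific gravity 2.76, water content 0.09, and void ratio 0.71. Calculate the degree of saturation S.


Using S = Gs * w / e
S = 2.76 * 0.09 / 0.71
S = 0.3499


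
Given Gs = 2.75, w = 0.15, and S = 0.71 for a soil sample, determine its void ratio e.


Using the relation e = Gs * w / S
e = 2.75 * 0.15 / 0.71
e = 0.581


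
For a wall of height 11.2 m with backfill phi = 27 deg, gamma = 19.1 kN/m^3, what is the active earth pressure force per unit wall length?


Result: 449.86 kN/m

Derivation:
Compute active earth pressure coefficient:
Ka = tan^2(45 - phi/2) = tan^2(31.5) = 0.375525
Compute active force:
Pa = 0.5 * Ka * gamma * H^2
Pa = 0.5 * 0.375525 * 19.1 * 11.2^2
Pa = 449.86 kN/m


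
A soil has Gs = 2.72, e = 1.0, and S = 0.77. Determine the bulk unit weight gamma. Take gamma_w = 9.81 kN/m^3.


Result: 17.118 kN/m^3

Derivation:
Using gamma = gamma_w * (Gs + S*e) / (1 + e)
Numerator: Gs + S*e = 2.72 + 0.77*1.0 = 3.49
Denominator: 1 + e = 1 + 1.0 = 2.0
gamma = 9.81 * 3.49 / 2.0
gamma = 17.118 kN/m^3


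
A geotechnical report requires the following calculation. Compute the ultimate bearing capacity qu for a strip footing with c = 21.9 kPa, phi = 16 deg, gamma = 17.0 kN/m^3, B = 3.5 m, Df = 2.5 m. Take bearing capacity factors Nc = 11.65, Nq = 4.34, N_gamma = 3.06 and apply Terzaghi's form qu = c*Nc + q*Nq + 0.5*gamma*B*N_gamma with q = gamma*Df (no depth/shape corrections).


Result: 530.62 kPa

Derivation:
Compute qu = c*Nc + gamma*Df*Nq + 0.5*gamma*B*N_gamma
Term 1: 21.9 * 11.65 = 255.135
Term 2: 17.0 * 2.5 * 4.34 = 184.45
Term 3: 0.5 * 17.0 * 3.5 * 3.06 = 91.035
qu = 255.135 + 184.45 + 91.035
qu = 530.62 kPa


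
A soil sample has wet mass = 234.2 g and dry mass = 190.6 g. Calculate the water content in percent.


Result: 22.88 %

Derivation:
Using w = (m_wet - m_dry) / m_dry * 100
m_wet - m_dry = 234.2 - 190.6 = 43.6 g
w = 43.6 / 190.6 * 100
w = 22.88 %


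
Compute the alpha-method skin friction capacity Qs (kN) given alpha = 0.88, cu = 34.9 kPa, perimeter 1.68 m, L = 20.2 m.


Using Qs = alpha * cu * perimeter * L
Qs = 0.88 * 34.9 * 1.68 * 20.2
Qs = 1042.24 kN


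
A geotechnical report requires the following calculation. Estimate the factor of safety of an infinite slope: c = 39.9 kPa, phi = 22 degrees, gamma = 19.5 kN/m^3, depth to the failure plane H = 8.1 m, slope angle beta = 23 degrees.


Result: 1.654

Derivation:
Using Fs = c / (gamma*H*sin(beta)*cos(beta)) + tan(phi)/tan(beta)
Cohesion contribution = 39.9 / (19.5*8.1*sin(23)*cos(23))
Cohesion contribution = 0.702343
Friction contribution = tan(22)/tan(23) = 0.951826
Fs = 0.702343 + 0.951826
Fs = 1.654


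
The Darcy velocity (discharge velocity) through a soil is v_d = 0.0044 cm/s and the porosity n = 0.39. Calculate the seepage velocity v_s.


Result: 0.01128 cm/s

Derivation:
Using v_s = v_d / n
v_s = 0.0044 / 0.39
v_s = 0.01128 cm/s


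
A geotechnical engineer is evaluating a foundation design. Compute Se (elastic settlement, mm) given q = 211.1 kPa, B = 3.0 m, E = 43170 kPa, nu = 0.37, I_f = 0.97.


Result: 12.282 mm

Derivation:
Using Se = q * B * (1 - nu^2) * I_f / E
1 - nu^2 = 1 - 0.37^2 = 0.8631
Se = 211.1 * 3.0 * 0.8631 * 0.97 / 43170
Se = 0.012282 m
Convert to mm: Se = 0.012282 * 1000 = 12.282 mm


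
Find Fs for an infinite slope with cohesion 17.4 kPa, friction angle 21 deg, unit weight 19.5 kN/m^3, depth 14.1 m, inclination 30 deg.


Result: 0.811

Derivation:
Using Fs = c / (gamma*H*sin(beta)*cos(beta)) + tan(phi)/tan(beta)
Cohesion contribution = 17.4 / (19.5*14.1*sin(30)*cos(30))
Cohesion contribution = 0.146149
Friction contribution = tan(21)/tan(30) = 0.664872
Fs = 0.146149 + 0.664872
Fs = 0.811


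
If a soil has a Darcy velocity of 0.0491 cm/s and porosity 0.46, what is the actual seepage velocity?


Result: 0.10674 cm/s

Derivation:
Using v_s = v_d / n
v_s = 0.0491 / 0.46
v_s = 0.10674 cm/s


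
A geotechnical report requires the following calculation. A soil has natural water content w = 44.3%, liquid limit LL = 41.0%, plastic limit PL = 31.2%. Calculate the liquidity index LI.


First compute the plasticity index:
PI = LL - PL = 41.0 - 31.2 = 9.8
Then compute the liquidity index:
LI = (w - PL) / PI
LI = (44.3 - 31.2) / 9.8
LI = 1.337
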